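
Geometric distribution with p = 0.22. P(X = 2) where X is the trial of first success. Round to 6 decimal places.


P = (1-p)^(k-1) * p
(1-p)^(k-1) = 0.78^1 = 0.78
P = 0.78 * 0.22 = 0.1716

0.171600


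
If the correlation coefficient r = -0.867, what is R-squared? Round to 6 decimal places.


R^2 = r^2 = (-0.867)^2 = 0.751689

0.751689


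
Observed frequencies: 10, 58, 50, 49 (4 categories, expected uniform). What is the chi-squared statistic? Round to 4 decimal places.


chi2 = sum((O-E)^2/E), E = total/4
total = 167, E = 167/4 = 41.75
(10 - 41.75)^2 / 41.75 = 1008.0625 / 41.75 = 16129/668 ≈ 24.145210
(58 - 41.75)^2 / 41.75 = 264.0625 / 41.75 = 4225/668 ≈ 6.324850
(50 - 41.75)^2 / 41.75 = 68.0625 / 41.75 = 1089/668 ≈ 1.630240
(49 - 41.75)^2 / 41.75 = 52.5625 / 41.75 = 841/668 ≈ 1.258982
chi2 = 5571/167 ≈ 33.359281

33.3593


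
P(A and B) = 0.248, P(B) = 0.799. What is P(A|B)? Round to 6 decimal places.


P(A|B) = P(A and B) / P(B) = 0.248 / 0.799 = 248/799 ≈ 0.31038798

0.310388


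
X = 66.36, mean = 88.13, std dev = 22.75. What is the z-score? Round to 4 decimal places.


z = (X - mu) / sigma
X - mu = 66.36 - 88.13 = -21.77
z = -21.77 / 22.75 = -311/325 ≈ -0.956923

-0.9569


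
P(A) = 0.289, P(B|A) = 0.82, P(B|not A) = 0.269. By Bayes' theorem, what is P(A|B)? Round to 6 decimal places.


P(A|B) = P(B|A)*P(A) / P(B), P(B) = P(B|A)*P(A) + P(B|not A)*P(not A)
P(B|A)*P(A) = 0.82 * 0.289 = 0.23698
P(B|not A)*P(not A) = 0.269 * 0.711 = 0.191259
P(B) = 0.23698 + 0.191259 = 0.428239
P(A|B) = 0.23698 / 0.428239 ≈ 0.55338257

0.553383


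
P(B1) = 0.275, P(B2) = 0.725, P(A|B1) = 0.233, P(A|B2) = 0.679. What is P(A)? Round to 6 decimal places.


P(A) = P(A|B1)*P(B1) + P(A|B2)*P(B2)
P(A|B1)*P(B1) = 0.233 * 0.275 = 0.064075
P(A|B2)*P(B2) = 0.679 * 0.725 = 0.492275
P(A) = 0.064075 + 0.492275 = 0.55635

0.556350


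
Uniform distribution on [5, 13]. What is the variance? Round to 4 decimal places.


Var = (b-a)^2 / 12
(b-a)^2 = (13 - 5)^2 = 64
Var = 64/12 ≈ 5.333333

5.3333


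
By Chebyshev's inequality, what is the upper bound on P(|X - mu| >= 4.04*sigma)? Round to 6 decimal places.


P <= 1/k^2
k^2 = 4.04^2 = 16.3216
1/k^2 = 1 / 16.3216 ≈ 0.06126850

0.061269


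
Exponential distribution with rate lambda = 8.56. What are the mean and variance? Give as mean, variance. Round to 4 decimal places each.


mean = 1/lam, var = 1/lam^2
mean = 1 / 8.56 = 25/214 ≈ 0.116822
lam^2 = 8.56^2 = 73.2736
var = 1 / 73.2736 ≈ 0.013647

0.1168, 0.0136


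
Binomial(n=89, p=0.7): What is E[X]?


E[X] = n*p = 89 * 0.7 = 62.3

62.3


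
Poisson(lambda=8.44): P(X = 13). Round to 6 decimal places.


P = e^(-lam) * lam^k / k!
e^(-8.44) ≈ 0.0002160502
lam^k = 8.44^13 ≈ 1102685861482.088963
k! = 13! = 6227020800
P = 0.0002160502 * 1102685861482.088963 / 6227020800 ≈ 0.038258

0.038258


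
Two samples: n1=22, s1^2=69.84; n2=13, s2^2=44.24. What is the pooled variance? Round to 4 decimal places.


sp^2 = ((n1-1)*s1^2 + (n2-1)*s2^2)/(n1+n2-2)
(n1-1)*s1^2 = 21 * 69.84 = 1466.64
(n2-1)*s2^2 = 12 * 44.24 = 530.88
numerator = 1466.64 + 530.88 = 1997.52
n1+n2-2 = 33
sp^2 = 1997.52 / 33 = 16646/275 ≈ 60.530909

60.5309


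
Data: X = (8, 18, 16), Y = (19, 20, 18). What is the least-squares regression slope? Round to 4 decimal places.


b = sum((xi-xbar)(yi-ybar)) / sum((xi-xbar)^2)
n = 3, xbar = 42/3 = 14, ybar = 57/3 = 19
Sxy = sum((xi-xbar)(yi-ybar)) = 2
Sxx = sum((xi-xbar)^2) = 56
b = Sxy / Sxx = 1/28 ≈ 0.035714

0.0357


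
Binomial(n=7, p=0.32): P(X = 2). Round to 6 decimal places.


P = C(n,k) * p^k * (1-p)^(n-k)
C(7,2) = 21
p^k = 0.32^2 = 0.1024
(1-p)^(n-k) = 0.68^5 ≈ 0.1453934
P = 21 * 0.1024 * 0.1453934 ≈ 0.312654

0.312654


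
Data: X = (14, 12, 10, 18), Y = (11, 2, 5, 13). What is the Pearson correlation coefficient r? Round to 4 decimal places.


r = sum((xi-xbar)(yi-ybar)) / sqrt(sum((xi-xbar)^2) * sum((yi-ybar)^2))
n = 4, xbar = 54/4 = 13.5, ybar = 31/4 = 7.75
Sxy = sum((xi-xbar)(yi-ybar)) = 43.5
Sxx = sum((xi-xbar)^2) = 35
Syy = sum((yi-ybar)^2) = 78.75
sqrt(Sxx*Syy) = 52.5
r = Sxy / sqrt(Sxx*Syy) = 43.5 / 52.5 = 29/35 ≈ 0.828571

0.8286


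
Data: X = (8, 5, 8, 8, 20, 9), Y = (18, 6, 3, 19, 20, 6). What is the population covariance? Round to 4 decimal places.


Cov = (1/n)*sum((xi-xbar)(yi-ybar))
n = 6, xbar = 58/6 = 29/3 ≈ 9.666667, ybar = 72/6 = 12
sum((xi-xbar)(yi-ybar)) = 108
Cov = 108 / 6 = 18

18.0000


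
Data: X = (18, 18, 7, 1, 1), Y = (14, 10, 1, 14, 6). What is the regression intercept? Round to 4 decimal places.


a = ybar - b*xbar, where b = sum((xi-xbar)(yi-ybar)) / sum((xi-xbar)^2)
n = 5, xbar = 45/5 = 9, ybar = 45/5 = 9
Sxy = sum((xi-xbar)(yi-ybar)) = 54
Sxx = sum((xi-xbar)^2) = 294
b = Sxy / Sxx = 9/49 ≈ 0.183673
a = 9 - 0.183673 * 9 = 360/49 ≈ 7.346939

7.3469


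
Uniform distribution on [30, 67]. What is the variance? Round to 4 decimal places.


Var = (b-a)^2 / 12
(b-a)^2 = (67 - 30)^2 = 1369
Var = 1369/12 ≈ 114.083333

114.0833


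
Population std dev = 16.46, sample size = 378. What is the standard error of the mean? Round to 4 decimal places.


SE = sigma / sqrt(n)
sqrt(378) ≈ 19.442222
SE = 16.46 / 19.442222 ≈ 0.846611

0.8466


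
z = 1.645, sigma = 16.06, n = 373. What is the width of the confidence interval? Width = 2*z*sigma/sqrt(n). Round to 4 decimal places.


width = 2*z*sigma/sqrt(n)
2*z*sigma = 2 * 1.645 * 16.06 = 52.8374
sqrt(373) ≈ 19.313208
width = 52.8374 / 19.313208 ≈ 2.735817

2.7358


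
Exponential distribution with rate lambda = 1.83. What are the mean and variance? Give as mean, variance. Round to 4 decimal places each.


mean = 1/lam, var = 1/lam^2
mean = 1 / 1.83 = 100/183 ≈ 0.546448
lam^2 = 1.83^2 = 3.3489
var = 1 / 3.3489 ≈ 0.298606

0.5464, 0.2986


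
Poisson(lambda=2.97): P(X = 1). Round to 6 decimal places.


P = e^(-lam) * lam^k / k!
e^(-2.97) ≈ 0.05130331
lam^k = 2.97^1 = 2.97
k! = 1! = 1
P = 0.05130331 * 2.97 / 1 ≈ 0.152371

0.152371


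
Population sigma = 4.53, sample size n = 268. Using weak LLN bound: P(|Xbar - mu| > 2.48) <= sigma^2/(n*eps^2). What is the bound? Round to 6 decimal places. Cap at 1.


bound = min(1, sigma^2/(n*eps^2))
sigma^2 = 4.53^2 = 20.5209
n*eps^2 = 268 * 2.48^2 = 268 * 6.1504 = 1648.3072
sigma^2/(n*eps^2) = 20.5209 / 1648.3072 ≈ 0.01244968

0.012450


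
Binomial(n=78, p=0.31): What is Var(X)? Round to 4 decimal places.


Var = n*p*(1-p) = 78 * 0.31 * 0.69 = 16.6842

16.6842


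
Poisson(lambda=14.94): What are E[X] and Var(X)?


E[X] = Var(X) = lambda = 14.94

14.94, 14.94


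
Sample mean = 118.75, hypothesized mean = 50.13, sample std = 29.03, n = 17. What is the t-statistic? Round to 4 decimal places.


t = (xbar - mu0) / (s/sqrt(n))
xbar - mu0 = 118.75 - 50.13 = 68.62
sqrt(17) ≈ 4.12310563
s/sqrt(n) = 29.03 / 4.12310563 ≈ 7.04080919
t = 68.62 / 7.04080919 ≈ 9.746039

9.7460


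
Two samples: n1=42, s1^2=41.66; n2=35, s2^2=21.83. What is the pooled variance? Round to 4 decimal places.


sp^2 = ((n1-1)*s1^2 + (n2-1)*s2^2)/(n1+n2-2)
(n1-1)*s1^2 = 41 * 41.66 = 1708.06
(n2-1)*s2^2 = 34 * 21.83 = 742.22
numerator = 1708.06 + 742.22 = 2450.28
n1+n2-2 = 75
sp^2 = 2450.28 / 75 = 32.6704

32.6704


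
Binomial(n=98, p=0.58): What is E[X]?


E[X] = n*p = 98 * 0.58 = 56.84

56.84


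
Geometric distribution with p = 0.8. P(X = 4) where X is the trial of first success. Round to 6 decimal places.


P = (1-p)^(k-1) * p
(1-p)^(k-1) = 0.2^3 = 0.008
P = 0.008 * 0.8 = 0.0064

0.006400


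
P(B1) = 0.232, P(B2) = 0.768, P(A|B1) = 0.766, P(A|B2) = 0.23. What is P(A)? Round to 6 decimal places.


P(A) = P(A|B1)*P(B1) + P(A|B2)*P(B2)
P(A|B1)*P(B1) = 0.766 * 0.232 = 0.177712
P(A|B2)*P(B2) = 0.23 * 0.768 = 0.17664
P(A) = 0.177712 + 0.17664 = 0.354352

0.354352


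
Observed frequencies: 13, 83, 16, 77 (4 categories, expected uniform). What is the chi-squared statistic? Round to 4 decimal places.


chi2 = sum((O-E)^2/E), E = total/4
total = 189, E = 189/4 = 47.25
(13 - 47.25)^2 / 47.25 = 1173.0625 / 47.25 = 18769/756 ≈ 24.826720
(83 - 47.25)^2 / 47.25 = 1278.0625 / 47.25 = 20449/756 ≈ 27.048942
(16 - 47.25)^2 / 47.25 = 976.5625 / 47.25 = 15625/756 ≈ 20.667989
(77 - 47.25)^2 / 47.25 = 885.0625 / 47.25 = 2023/108 ≈ 18.731481
chi2 = 17251/189 ≈ 91.275132

91.2751


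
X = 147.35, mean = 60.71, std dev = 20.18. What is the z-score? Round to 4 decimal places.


z = (X - mu) / sigma
X - mu = 147.35 - 60.71 = 86.64
z = 86.64 / 20.18 = 4332/1009 ≈ 4.293360

4.2934


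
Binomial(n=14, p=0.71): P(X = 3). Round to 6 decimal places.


P = C(n,k) * p^k * (1-p)^(n-k)
C(14,3) = 364
p^k = 0.71^3 = 0.357911
(1-p)^(n-k) = 0.29^11 ≈ 0.000001220051
P = 364 * 0.357911 * 0.000001220051 ≈ 0.000159

0.000159


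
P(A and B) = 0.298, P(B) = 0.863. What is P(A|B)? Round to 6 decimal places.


P(A|B) = P(A and B) / P(B) = 0.298 / 0.863 = 298/863 ≈ 0.34530707

0.345307


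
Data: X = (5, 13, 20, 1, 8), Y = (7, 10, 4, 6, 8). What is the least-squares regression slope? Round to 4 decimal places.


b = sum((xi-xbar)(yi-ybar)) / sum((xi-xbar)^2)
n = 5, xbar = 47/5 = 9.4, ybar = 35/5 = 7
Sxy = sum((xi-xbar)(yi-ybar)) = -14
Sxx = sum((xi-xbar)^2) = 217.2
b = Sxy / Sxx = -35/543 ≈ -0.064457

-0.0645


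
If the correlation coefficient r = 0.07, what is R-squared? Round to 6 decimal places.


R^2 = r^2 = (0.07)^2 = 0.0049

0.004900


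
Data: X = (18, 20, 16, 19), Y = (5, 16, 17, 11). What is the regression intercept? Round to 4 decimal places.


a = ybar - b*xbar, where b = sum((xi-xbar)(yi-ybar)) / sum((xi-xbar)^2)
n = 4, xbar = 73/4 = 18.25, ybar = 49/4 = 12.25
Sxy = sum((xi-xbar)(yi-ybar)) = -3.25
Sxx = sum((xi-xbar)^2) = 8.75
b = Sxy / Sxx = -13/35 ≈ -0.371429
a = 12.25 - (-0.371429) * 18.25 = 666/35 ≈ 19.028571

19.0286


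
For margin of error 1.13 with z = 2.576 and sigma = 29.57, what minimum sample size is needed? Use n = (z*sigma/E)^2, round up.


z*sigma/E = 2.576 * 29.57 / 1.13 ≈ 67.409133
(z*sigma/E)^2 ≈ 4543.991177
round up: n = 4544

4544


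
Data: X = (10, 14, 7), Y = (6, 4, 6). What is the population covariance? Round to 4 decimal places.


Cov = (1/n)*sum((xi-xbar)(yi-ybar))
n = 3, xbar = 31/3 ≈ 10.333333, ybar = 16/3 ≈ 5.333333
sum((xi-xbar)(yi-ybar)) = -22/3 ≈ -7.333333
Cov = -7.333333 / 3 = -22/9 ≈ -2.444444

-2.4444


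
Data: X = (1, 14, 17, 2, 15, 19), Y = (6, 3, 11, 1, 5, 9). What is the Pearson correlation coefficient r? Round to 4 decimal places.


r = sum((xi-xbar)(yi-ybar)) / sqrt(sum((xi-xbar)^2) * sum((yi-ybar)^2))
n = 6, xbar = 68/6 = 34/3 ≈ 11.333333, ybar = 35/6 ≈ 5.833333
Sxy = sum((xi-xbar)(yi-ybar)) = 259/3 ≈ 86.333333
Sxx = sum((xi-xbar)^2) = 916/3 ≈ 305.333333
Syy = sum((yi-ybar)^2) = 413/6 ≈ 68.833333
sqrt(Sxx*Syy) ≈ 144.972794
r = Sxy / sqrt(Sxx*Syy) = 86.333333 / 144.972794 ≈ 0.595514

0.5955


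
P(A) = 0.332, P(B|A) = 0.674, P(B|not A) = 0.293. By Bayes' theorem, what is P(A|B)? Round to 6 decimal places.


P(A|B) = P(B|A)*P(A) / P(B), P(B) = P(B|A)*P(A) + P(B|not A)*P(not A)
P(B|A)*P(A) = 0.674 * 0.332 = 0.223768
P(B|not A)*P(not A) = 0.293 * 0.668 = 0.195724
P(B) = 0.223768 + 0.195724 = 0.419492
P(A|B) = 0.223768 / 0.419492 ≈ 0.53342614

0.533426


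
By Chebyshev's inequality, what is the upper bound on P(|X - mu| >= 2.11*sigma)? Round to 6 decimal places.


P <= 1/k^2
k^2 = 2.11^2 = 4.4521
1/k^2 = 1 / 4.4521 ≈ 0.22461310

0.224613


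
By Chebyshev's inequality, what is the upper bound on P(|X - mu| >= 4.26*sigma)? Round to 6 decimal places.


P <= 1/k^2
k^2 = 4.26^2 = 18.1476
1/k^2 = 1 / 18.1476 ≈ 0.05510371

0.055104


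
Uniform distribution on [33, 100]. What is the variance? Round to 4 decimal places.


Var = (b-a)^2 / 12
(b-a)^2 = (100 - 33)^2 = 4489
Var = 4489/12 ≈ 374.083333

374.0833


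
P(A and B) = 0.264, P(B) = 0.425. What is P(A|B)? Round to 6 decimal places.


P(A|B) = P(A and B) / P(B) = 0.264 / 0.425 = 264/425 ≈ 0.62117647

0.621176


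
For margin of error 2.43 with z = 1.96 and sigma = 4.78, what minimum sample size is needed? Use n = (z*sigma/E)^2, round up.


z*sigma/E = 1.96 * 4.78 / 2.43 = 23422/6075 ≈ 3.855473
(z*sigma/E)^2 ≈ 14.864674
round up: n = 15

15


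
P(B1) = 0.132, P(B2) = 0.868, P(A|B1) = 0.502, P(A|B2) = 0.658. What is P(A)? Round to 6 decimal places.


P(A) = P(A|B1)*P(B1) + P(A|B2)*P(B2)
P(A|B1)*P(B1) = 0.502 * 0.132 = 0.066264
P(A|B2)*P(B2) = 0.658 * 0.868 = 0.571144
P(A) = 0.066264 + 0.571144 = 0.637408

0.637408


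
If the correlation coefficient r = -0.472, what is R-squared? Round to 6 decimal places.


R^2 = r^2 = (-0.472)^2 = 0.222784

0.222784


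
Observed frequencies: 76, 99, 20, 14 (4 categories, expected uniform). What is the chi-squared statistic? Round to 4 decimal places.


chi2 = sum((O-E)^2/E), E = total/4
total = 209, E = 209/4 = 52.25
(76 - 52.25)^2 / 52.25 = 564.0625 / 52.25 = 475/44 ≈ 10.795455
(99 - 52.25)^2 / 52.25 = 2185.5625 / 52.25 = 3179/76 ≈ 41.828947
(20 - 52.25)^2 / 52.25 = 1040.0625 / 52.25 = 16641/836 ≈ 19.905502
(14 - 52.25)^2 / 52.25 = 1463.0625 / 52.25 = 23409/836 ≈ 28.001196
chi2 = 21011/209 ≈ 100.531100

100.5311


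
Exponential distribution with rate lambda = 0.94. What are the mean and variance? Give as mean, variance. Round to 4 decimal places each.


mean = 1/lam, var = 1/lam^2
mean = 1 / 0.94 = 50/47 ≈ 1.063830
lam^2 = 0.94^2 = 0.8836
var = 1 / 0.8836 = 2500/2209 ≈ 1.131734

1.0638, 1.1317


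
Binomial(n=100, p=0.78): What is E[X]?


E[X] = n*p = 100 * 0.78 = 78

78


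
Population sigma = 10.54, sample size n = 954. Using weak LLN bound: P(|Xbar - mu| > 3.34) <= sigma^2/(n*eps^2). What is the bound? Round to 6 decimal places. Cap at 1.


bound = min(1, sigma^2/(n*eps^2))
sigma^2 = 10.54^2 = 111.0916
n*eps^2 = 954 * 3.34^2 = 954 * 11.1556 = 10642.4424
sigma^2/(n*eps^2) = 111.0916 / 10642.4424 ≈ 0.01043854

0.010439


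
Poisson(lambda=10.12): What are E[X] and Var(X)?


E[X] = Var(X) = lambda = 10.12

10.12, 10.12


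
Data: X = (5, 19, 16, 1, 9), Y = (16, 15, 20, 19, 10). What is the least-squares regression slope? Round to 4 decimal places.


b = sum((xi-xbar)(yi-ybar)) / sum((xi-xbar)^2)
n = 5, xbar = 50/5 = 10, ybar = 80/5 = 16
Sxy = sum((xi-xbar)(yi-ybar)) = -6
Sxx = sum((xi-xbar)^2) = 224
b = Sxy / Sxx = -3/112 ≈ -0.026786

-0.0268


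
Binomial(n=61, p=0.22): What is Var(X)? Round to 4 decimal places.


Var = n*p*(1-p) = 61 * 0.22 * 0.78 = 10.4676

10.4676


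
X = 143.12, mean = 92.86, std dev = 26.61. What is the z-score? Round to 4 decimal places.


z = (X - mu) / sigma
X - mu = 143.12 - 92.86 = 50.26
z = 50.26 / 26.61 = 5026/2661 ≈ 1.888764

1.8888


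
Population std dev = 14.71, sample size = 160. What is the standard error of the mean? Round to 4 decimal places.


SE = sigma / sqrt(n)
sqrt(160) ≈ 12.649111
SE = 14.71 / 12.649111 ≈ 1.162928

1.1629


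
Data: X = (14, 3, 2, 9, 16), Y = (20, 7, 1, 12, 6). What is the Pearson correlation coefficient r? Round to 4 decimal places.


r = sum((xi-xbar)(yi-ybar)) / sqrt(sum((xi-xbar)^2) * sum((yi-ybar)^2))
n = 5, xbar = 44/5 = 8.8, ybar = 46/5 = 9.2
Sxy = sum((xi-xbar)(yi-ybar)) = 102.2
Sxx = sum((xi-xbar)^2) = 158.8
Syy = sum((yi-ybar)^2) = 206.8
sqrt(Sxx*Syy) ≈ 181.217659
r = Sxy / sqrt(Sxx*Syy) = 102.2 / 181.217659 ≈ 0.563963

0.5640


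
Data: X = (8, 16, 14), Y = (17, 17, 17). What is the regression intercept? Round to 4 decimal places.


a = ybar - b*xbar, where b = sum((xi-xbar)(yi-ybar)) / sum((xi-xbar)^2)
n = 3, xbar = 38/3 ≈ 12.666667, ybar = 51/3 = 17
Sxy = sum((xi-xbar)(yi-ybar)) = 0
Sxx = sum((xi-xbar)^2) = 104/3 ≈ 34.666667
b = Sxy / Sxx = 0
a = 17 - 0 * 12.666667 = 17

17.0000


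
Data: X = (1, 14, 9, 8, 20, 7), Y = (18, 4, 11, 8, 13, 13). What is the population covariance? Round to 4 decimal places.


Cov = (1/n)*sum((xi-xbar)(yi-ybar))
n = 6, xbar = 59/6 ≈ 9.833333, ybar = 67/6 ≈ 11.166667
sum((xi-xbar)(yi-ybar)) = -425/6 ≈ -70.833333
Cov = -70.833333 / 6 = -425/36 ≈ -11.805556

-11.8056


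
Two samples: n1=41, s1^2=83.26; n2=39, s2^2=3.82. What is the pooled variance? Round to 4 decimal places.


sp^2 = ((n1-1)*s1^2 + (n2-1)*s2^2)/(n1+n2-2)
(n1-1)*s1^2 = 40 * 83.26 = 3330.4
(n2-1)*s2^2 = 38 * 3.82 = 145.16
numerator = 3330.4 + 145.16 = 3475.56
n1+n2-2 = 78
sp^2 = 3475.56 / 78 = 28963/650 ≈ 44.558462

44.5585


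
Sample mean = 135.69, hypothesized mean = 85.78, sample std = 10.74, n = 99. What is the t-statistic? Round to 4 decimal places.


t = (xbar - mu0) / (s/sqrt(n))
xbar - mu0 = 135.69 - 85.78 = 49.91
sqrt(99) ≈ 9.94987437
s/sqrt(n) = 10.74 / 9.94987437 ≈ 1.07941061
t = 49.91 / 1.07941061 ≈ 46.238196

46.2382


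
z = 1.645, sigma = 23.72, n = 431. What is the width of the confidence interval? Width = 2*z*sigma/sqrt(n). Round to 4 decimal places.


width = 2*z*sigma/sqrt(n)
2*z*sigma = 2 * 1.645 * 23.72 = 78.0388
sqrt(431) ≈ 20.760539
width = 78.0388 / 20.760539 ≈ 3.758997

3.7590


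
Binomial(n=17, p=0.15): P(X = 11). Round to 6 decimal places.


P = C(n,k) * p^k * (1-p)^(n-k)
C(17,11) = 12376
p^k = 0.15^11 ≈ 0.0000000008649756
(1-p)^(n-k) = 0.85^6 ≈ 0.3771495
P = 12376 * 0.0000000008649756 * 0.3771495 ≈ 0.000004

0.000004


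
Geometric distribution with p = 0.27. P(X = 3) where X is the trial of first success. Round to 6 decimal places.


P = (1-p)^(k-1) * p
(1-p)^(k-1) = 0.73^2 = 0.5329
P = 0.5329 * 0.27 = 0.143883

0.143883


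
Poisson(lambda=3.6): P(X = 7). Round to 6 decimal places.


P = e^(-lam) * lam^k / k!
e^(-3.6) ≈ 0.02732372
lam^k = 3.6^7 ≈ 7836.416410
k! = 7! = 5040
P = 0.02732372 * 7836.416410 / 5040 ≈ 0.042484

0.042484


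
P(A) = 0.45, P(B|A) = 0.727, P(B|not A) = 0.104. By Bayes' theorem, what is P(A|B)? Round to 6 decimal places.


P(A|B) = P(B|A)*P(A) / P(B), P(B) = P(B|A)*P(A) + P(B|not A)*P(not A)
P(B|A)*P(A) = 0.727 * 0.45 = 0.32715
P(B|not A)*P(not A) = 0.104 * 0.55 = 0.0572
P(B) = 0.32715 + 0.0572 = 0.38435
P(A|B) = 0.32715 / 0.38435 = 6543/7687 ≈ 0.85117731

0.851177


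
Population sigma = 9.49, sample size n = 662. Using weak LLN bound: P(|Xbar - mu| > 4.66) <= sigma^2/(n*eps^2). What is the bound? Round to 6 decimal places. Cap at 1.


bound = min(1, sigma^2/(n*eps^2))
sigma^2 = 9.49^2 = 90.0601
n*eps^2 = 662 * 4.66^2 = 662 * 21.7156 = 14375.7272
sigma^2/(n*eps^2) = 90.0601 / 14375.7272 ≈ 0.00626473

0.006265


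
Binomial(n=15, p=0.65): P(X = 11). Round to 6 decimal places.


P = C(n,k) * p^k * (1-p)^(n-k)
C(15,11) = 1365
p^k = 0.65^11 ≈ 0.008750783
(1-p)^(n-k) = 0.35^4 = 0.01500625
P = 1365 * 0.008750783 * 0.01500625 ≈ 0.179247

0.179247


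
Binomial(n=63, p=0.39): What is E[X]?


E[X] = n*p = 63 * 0.39 = 24.57

24.57


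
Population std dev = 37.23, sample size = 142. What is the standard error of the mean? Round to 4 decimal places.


SE = sigma / sqrt(n)
sqrt(142) ≈ 11.916375
SE = 37.23 / 11.916375 ≈ 3.124272

3.1243


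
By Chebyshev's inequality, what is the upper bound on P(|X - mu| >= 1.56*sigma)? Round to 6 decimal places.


P <= 1/k^2
k^2 = 1.56^2 = 2.4336
1/k^2 = 1 / 2.4336 = 625/1521 ≈ 0.41091387

0.410914


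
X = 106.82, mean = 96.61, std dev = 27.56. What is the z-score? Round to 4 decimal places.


z = (X - mu) / sigma
X - mu = 106.82 - 96.61 = 10.21
z = 10.21 / 27.56 = 1021/2756 ≈ 0.370464

0.3705


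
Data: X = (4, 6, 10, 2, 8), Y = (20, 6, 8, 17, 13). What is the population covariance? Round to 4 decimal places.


Cov = (1/n)*sum((xi-xbar)(yi-ybar))
n = 5, xbar = 30/5 = 6, ybar = 64/5 = 12.8
sum((xi-xbar)(yi-ybar)) = -50
Cov = -50 / 5 = -10

-10.0000


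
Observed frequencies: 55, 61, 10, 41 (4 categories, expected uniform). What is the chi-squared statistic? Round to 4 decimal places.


chi2 = sum((O-E)^2/E), E = total/4
total = 167, E = 167/4 = 41.75
(55 - 41.75)^2 / 41.75 = 175.5625 / 41.75 = 2809/668 ≈ 4.205090
(61 - 41.75)^2 / 41.75 = 370.5625 / 41.75 = 5929/668 ≈ 8.875749
(10 - 41.75)^2 / 41.75 = 1008.0625 / 41.75 = 16129/668 ≈ 24.145210
(41 - 41.75)^2 / 41.75 = 0.5625 / 41.75 = 9/668 ≈ 0.013473
chi2 = 6219/167 ≈ 37.239521

37.2395


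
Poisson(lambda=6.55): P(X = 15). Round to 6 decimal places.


P = e^(-lam) * lam^k / k!
e^(-6.55) ≈ 0.001430116
lam^k = 6.55^15 ≈ 1752344540609.163986
k! = 15! = 1307674368000
P = 0.001430116 * 1752344540609.163986 / 1307674368000 ≈ 0.001916

0.001916


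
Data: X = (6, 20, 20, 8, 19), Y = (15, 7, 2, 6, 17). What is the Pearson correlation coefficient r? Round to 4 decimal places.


r = sum((xi-xbar)(yi-ybar)) / sqrt(sum((xi-xbar)^2) * sum((yi-ybar)^2))
n = 5, xbar = 73/5 = 14.6, ybar = 47/5 = 9.4
Sxy = sum((xi-xbar)(yi-ybar)) = -45.2
Sxx = sum((xi-xbar)^2) = 195.2
Syy = sum((yi-ybar)^2) = 161.2
sqrt(Sxx*Syy) ≈ 177.387260
r = Sxy / sqrt(Sxx*Syy) = -45.2 / 177.387260 ≈ -0.254810

-0.2548


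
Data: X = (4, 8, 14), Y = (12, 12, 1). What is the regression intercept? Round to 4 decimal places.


a = ybar - b*xbar, where b = sum((xi-xbar)(yi-ybar)) / sum((xi-xbar)^2)
n = 3, xbar = 26/3 ≈ 8.666667, ybar = 25/3 ≈ 8.333333
Sxy = sum((xi-xbar)(yi-ybar)) = -176/3 ≈ -58.666667
Sxx = sum((xi-xbar)^2) = 152/3 ≈ 50.666667
b = Sxy / Sxx = -22/19 ≈ -1.157895
a = 8.333333 - (-1.157895) * 8.666667 = 349/19 ≈ 18.368421

18.3684


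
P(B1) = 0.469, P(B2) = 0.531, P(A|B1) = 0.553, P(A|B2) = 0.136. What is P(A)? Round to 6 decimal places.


P(A) = P(A|B1)*P(B1) + P(A|B2)*P(B2)
P(A|B1)*P(B1) = 0.553 * 0.469 = 0.259357
P(A|B2)*P(B2) = 0.136 * 0.531 = 0.072216
P(A) = 0.259357 + 0.072216 = 0.331573

0.331573


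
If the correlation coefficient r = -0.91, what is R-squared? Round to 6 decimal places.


R^2 = r^2 = (-0.91)^2 = 0.8281

0.828100


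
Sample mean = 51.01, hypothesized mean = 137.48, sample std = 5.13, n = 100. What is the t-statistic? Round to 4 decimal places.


t = (xbar - mu0) / (s/sqrt(n))
xbar - mu0 = 51.01 - 137.48 = -86.47
sqrt(100) = 10
s/sqrt(n) = 5.13 / 10 = 0.513
t = -86.47 / 0.513 = -86470/513 ≈ -168.557505

-168.5575


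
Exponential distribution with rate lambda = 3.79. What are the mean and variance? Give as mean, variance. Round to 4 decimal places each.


mean = 1/lam, var = 1/lam^2
mean = 1 / 3.79 = 100/379 ≈ 0.263852
lam^2 = 3.79^2 = 14.3641
var = 1 / 14.3641 ≈ 0.069618

0.2639, 0.0696


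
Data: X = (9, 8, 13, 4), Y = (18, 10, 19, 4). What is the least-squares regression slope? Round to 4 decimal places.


b = sum((xi-xbar)(yi-ybar)) / sum((xi-xbar)^2)
n = 4, xbar = 34/4 = 8.5, ybar = 51/4 = 12.75
Sxy = sum((xi-xbar)(yi-ybar)) = 71.5
Sxx = sum((xi-xbar)^2) = 41
b = Sxy / Sxx = 143/82 ≈ 1.743902

1.7439


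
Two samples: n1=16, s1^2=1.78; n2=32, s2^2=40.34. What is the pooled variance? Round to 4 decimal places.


sp^2 = ((n1-1)*s1^2 + (n2-1)*s2^2)/(n1+n2-2)
(n1-1)*s1^2 = 15 * 1.78 = 26.7
(n2-1)*s2^2 = 31 * 40.34 = 1250.54
numerator = 26.7 + 1250.54 = 1277.24
n1+n2-2 = 46
sp^2 = 1277.24 / 46 = 31931/1150 ≈ 27.766087

27.7661


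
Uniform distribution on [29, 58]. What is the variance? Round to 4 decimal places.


Var = (b-a)^2 / 12
(b-a)^2 = (58 - 29)^2 = 841
Var = 841/12 ≈ 70.083333

70.0833


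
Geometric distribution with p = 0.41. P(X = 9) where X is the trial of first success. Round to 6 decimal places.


P = (1-p)^(k-1) * p
(1-p)^(k-1) = 0.59^8 ≈ 0.01468304
P = 0.01468304 * 0.41 ≈ 0.006020048

0.006020


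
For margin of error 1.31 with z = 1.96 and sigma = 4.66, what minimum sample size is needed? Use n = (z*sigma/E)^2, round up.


z*sigma/E = 1.96 * 4.66 / 1.31 = 22834/3275 ≈ 6.972214
(z*sigma/E)^2 ≈ 48.611764
round up: n = 49

49


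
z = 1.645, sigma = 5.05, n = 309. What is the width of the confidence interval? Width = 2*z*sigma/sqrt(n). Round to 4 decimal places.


width = 2*z*sigma/sqrt(n)
2*z*sigma = 2 * 1.645 * 5.05 = 16.6145
sqrt(309) ≈ 17.578396
width = 16.6145 / 17.578396 ≈ 0.945166

0.9452


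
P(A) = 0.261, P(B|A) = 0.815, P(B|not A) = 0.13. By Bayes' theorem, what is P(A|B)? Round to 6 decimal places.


P(A|B) = P(B|A)*P(A) / P(B), P(B) = P(B|A)*P(A) + P(B|not A)*P(not A)
P(B|A)*P(A) = 0.815 * 0.261 = 0.212715
P(B|not A)*P(not A) = 0.13 * 0.739 = 0.09607
P(B) = 0.212715 + 0.09607 = 0.308785
P(A|B) = 0.212715 / 0.308785 ≈ 0.68887737

0.688877


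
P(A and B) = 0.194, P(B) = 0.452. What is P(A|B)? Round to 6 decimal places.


P(A|B) = P(A and B) / P(B) = 0.194 / 0.452 = 97/226 ≈ 0.42920354

0.429204


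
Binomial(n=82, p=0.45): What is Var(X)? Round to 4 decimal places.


Var = n*p*(1-p) = 82 * 0.45 * 0.55 = 20.295

20.2950


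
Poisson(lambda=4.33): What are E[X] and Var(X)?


E[X] = Var(X) = lambda = 4.33

4.33, 4.33


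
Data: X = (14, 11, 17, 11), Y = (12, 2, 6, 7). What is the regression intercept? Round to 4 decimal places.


a = ybar - b*xbar, where b = sum((xi-xbar)(yi-ybar)) / sum((xi-xbar)^2)
n = 4, xbar = 53/4 = 13.25, ybar = 27/4 = 6.75
Sxy = sum((xi-xbar)(yi-ybar)) = 11.25
Sxx = sum((xi-xbar)^2) = 24.75
b = Sxy / Sxx = 5/11 ≈ 0.454545
a = 6.75 - 0.454545 * 13.25 = 8/11 ≈ 0.727273

0.7273


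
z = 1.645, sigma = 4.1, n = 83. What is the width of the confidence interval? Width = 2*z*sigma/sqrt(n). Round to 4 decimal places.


width = 2*z*sigma/sqrt(n)
2*z*sigma = 2 * 1.645 * 4.1 = 13.489
sqrt(83) ≈ 9.110434
width = 13.489 / 9.110434 ≈ 1.480610

1.4806


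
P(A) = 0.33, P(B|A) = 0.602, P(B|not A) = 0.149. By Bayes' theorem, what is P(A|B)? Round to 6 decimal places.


P(A|B) = P(B|A)*P(A) / P(B), P(B) = P(B|A)*P(A) + P(B|not A)*P(not A)
P(B|A)*P(A) = 0.602 * 0.33 = 0.19866
P(B|not A)*P(not A) = 0.149 * 0.67 = 0.09983
P(B) = 0.19866 + 0.09983 = 0.29849
P(A|B) = 0.19866 / 0.29849 ≈ 0.66554993

0.665550


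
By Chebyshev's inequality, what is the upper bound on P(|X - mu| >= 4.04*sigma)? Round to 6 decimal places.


P <= 1/k^2
k^2 = 4.04^2 = 16.3216
1/k^2 = 1 / 16.3216 ≈ 0.06126850

0.061269


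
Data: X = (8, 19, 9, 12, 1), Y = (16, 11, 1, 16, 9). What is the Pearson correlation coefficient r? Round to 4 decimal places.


r = sum((xi-xbar)(yi-ybar)) / sqrt(sum((xi-xbar)^2) * sum((yi-ybar)^2))
n = 5, xbar = 49/5 = 9.8, ybar = 53/5 = 10.6
Sxy = sum((xi-xbar)(yi-ybar)) = 27.6
Sxx = sum((xi-xbar)^2) = 170.8
Syy = sum((yi-ybar)^2) = 153.2
sqrt(Sxx*Syy) ≈ 161.760811
r = Sxy / sqrt(Sxx*Syy) = 27.6 / 161.760811 ≈ 0.170622

0.1706


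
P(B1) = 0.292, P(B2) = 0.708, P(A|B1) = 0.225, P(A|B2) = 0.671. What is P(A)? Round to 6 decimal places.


P(A) = P(A|B1)*P(B1) + P(A|B2)*P(B2)
P(A|B1)*P(B1) = 0.225 * 0.292 = 0.0657
P(A|B2)*P(B2) = 0.671 * 0.708 = 0.475068
P(A) = 0.0657 + 0.475068 = 0.540768

0.540768


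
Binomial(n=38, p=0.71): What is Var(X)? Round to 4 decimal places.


Var = n*p*(1-p) = 38 * 0.71 * 0.29 = 7.8242

7.8242


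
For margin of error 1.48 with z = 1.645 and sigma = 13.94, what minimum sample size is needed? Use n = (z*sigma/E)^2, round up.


z*sigma/E = 1.645 * 13.94 / 1.48 ≈ 15.494122
(z*sigma/E)^2 ≈ 240.067805
round up: n = 241

241


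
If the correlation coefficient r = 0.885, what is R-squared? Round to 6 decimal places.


R^2 = r^2 = (0.885)^2 = 0.783225

0.783225


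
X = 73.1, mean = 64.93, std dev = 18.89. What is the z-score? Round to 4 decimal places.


z = (X - mu) / sigma
X - mu = 73.1 - 64.93 = 8.17
z = 8.17 / 18.89 = 817/1889 ≈ 0.432504

0.4325


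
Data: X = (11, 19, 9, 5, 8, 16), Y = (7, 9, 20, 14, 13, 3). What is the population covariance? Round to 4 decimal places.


Cov = (1/n)*sum((xi-xbar)(yi-ybar))
n = 6, xbar = 68/6 = 34/3 ≈ 11.333333, ybar = 66/6 = 11
sum((xi-xbar)(yi-ybar)) = -98
Cov = -98 / 6 = -49/3 ≈ -16.333333

-16.3333


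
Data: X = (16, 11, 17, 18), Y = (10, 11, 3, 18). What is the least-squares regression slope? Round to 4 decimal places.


b = sum((xi-xbar)(yi-ybar)) / sum((xi-xbar)^2)
n = 4, xbar = 62/4 = 15.5, ybar = 42/4 = 10.5
Sxy = sum((xi-xbar)(yi-ybar)) = 5
Sxx = sum((xi-xbar)^2) = 29
b = Sxy / Sxx = 5/29 ≈ 0.172414

0.1724


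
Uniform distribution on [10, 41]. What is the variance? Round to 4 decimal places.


Var = (b-a)^2 / 12
(b-a)^2 = (41 - 10)^2 = 961
Var = 961/12 ≈ 80.083333

80.0833


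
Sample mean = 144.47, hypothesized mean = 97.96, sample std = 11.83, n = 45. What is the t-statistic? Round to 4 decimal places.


t = (xbar - mu0) / (s/sqrt(n))
xbar - mu0 = 144.47 - 97.96 = 46.51
sqrt(45) ≈ 6.70820393
s/sqrt(n) = 11.83 / 6.70820393 ≈ 1.76351228
t = 46.51 / 1.76351228 ≈ 26.373505

26.3735


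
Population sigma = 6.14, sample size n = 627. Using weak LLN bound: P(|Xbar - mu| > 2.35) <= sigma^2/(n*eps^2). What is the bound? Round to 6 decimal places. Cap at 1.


bound = min(1, sigma^2/(n*eps^2))
sigma^2 = 6.14^2 = 37.6996
n*eps^2 = 627 * 2.35^2 = 627 * 5.5225 = 3462.6075
sigma^2/(n*eps^2) = 37.6996 / 3462.6075 ≈ 0.01088763

0.010888


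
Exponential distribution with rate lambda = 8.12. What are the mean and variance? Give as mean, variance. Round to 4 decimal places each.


mean = 1/lam, var = 1/lam^2
mean = 1 / 8.12 = 25/203 ≈ 0.123153
lam^2 = 8.12^2 = 65.9344
var = 1 / 65.9344 ≈ 0.015167

0.1232, 0.0152


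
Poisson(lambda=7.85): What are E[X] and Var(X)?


E[X] = Var(X) = lambda = 7.85

7.85, 7.85


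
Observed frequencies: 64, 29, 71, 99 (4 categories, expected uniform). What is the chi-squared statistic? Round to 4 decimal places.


chi2 = sum((O-E)^2/E), E = total/4
total = 263, E = 263/4 = 65.75
(64 - 65.75)^2 / 65.75 = 3.0625 / 65.75 = 49/1052 ≈ 0.046578
(29 - 65.75)^2 / 65.75 = 1350.5625 / 65.75 = 21609/1052 ≈ 20.540875
(71 - 65.75)^2 / 65.75 = 27.5625 / 65.75 = 441/1052 ≈ 0.419202
(99 - 65.75)^2 / 65.75 = 1105.5625 / 65.75 = 17689/1052 ≈ 16.814639
chi2 = 9947/263 ≈ 37.821293

37.8213


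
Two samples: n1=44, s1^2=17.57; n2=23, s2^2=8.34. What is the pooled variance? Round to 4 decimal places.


sp^2 = ((n1-1)*s1^2 + (n2-1)*s2^2)/(n1+n2-2)
(n1-1)*s1^2 = 43 * 17.57 = 755.51
(n2-1)*s2^2 = 22 * 8.34 = 183.48
numerator = 755.51 + 183.48 = 938.99
n1+n2-2 = 65
sp^2 = 938.99 / 65 = 14.446

14.4460


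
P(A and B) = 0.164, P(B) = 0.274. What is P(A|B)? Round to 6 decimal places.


P(A|B) = P(A and B) / P(B) = 0.164 / 0.274 = 82/137 ≈ 0.59854015

0.598540


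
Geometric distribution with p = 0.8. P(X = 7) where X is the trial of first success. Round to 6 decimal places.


P = (1-p)^(k-1) * p
(1-p)^(k-1) = 0.2^6 = 0.000064
P = 0.000064 * 0.8 = 0.0000512

0.000051


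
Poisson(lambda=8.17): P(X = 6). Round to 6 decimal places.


P = e^(-lam) * lam^k / k!
e^(-8.17) ≈ 0.0002830180
lam^k = 8.17^6 ≈ 297394.093761
k! = 6! = 720
P = 0.0002830180 * 297394.093761 / 720 ≈ 0.116900

0.116900


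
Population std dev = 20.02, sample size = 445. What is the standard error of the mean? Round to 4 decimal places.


SE = sigma / sqrt(n)
sqrt(445) ≈ 21.095023
SE = 20.02 / 21.095023 ≈ 0.949039

0.9490


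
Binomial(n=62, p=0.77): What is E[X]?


E[X] = n*p = 62 * 0.77 = 47.74

47.74


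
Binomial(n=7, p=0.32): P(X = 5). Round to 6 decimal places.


P = C(n,k) * p^k * (1-p)^(n-k)
C(7,5) = 21
p^k = 0.32^5 ≈ 0.003355443
(1-p)^(n-k) = 0.68^2 = 0.4624
P = 21 * 0.003355443 * 0.4624 ≈ 0.032583

0.032583


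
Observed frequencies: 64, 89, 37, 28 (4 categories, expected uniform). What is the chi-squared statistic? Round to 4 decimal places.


chi2 = sum((O-E)^2/E), E = total/4
total = 218, E = 218/4 = 54.5
(64 - 54.5)^2 / 54.5 = 90.25 / 54.5 = 361/218 ≈ 1.655963
(89 - 54.5)^2 / 54.5 = 1190.25 / 54.5 = 4761/218 ≈ 21.839450
(37 - 54.5)^2 / 54.5 = 306.25 / 54.5 = 1225/218 ≈ 5.619266
(28 - 54.5)^2 / 54.5 = 702.25 / 54.5 = 2809/218 ≈ 12.885321
chi2 = 42

42.0000


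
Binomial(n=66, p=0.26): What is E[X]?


E[X] = n*p = 66 * 0.26 = 17.16

17.16


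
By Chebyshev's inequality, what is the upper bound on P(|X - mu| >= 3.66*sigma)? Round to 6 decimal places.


P <= 1/k^2
k^2 = 3.66^2 = 13.3956
1/k^2 = 1 / 13.3956 ≈ 0.07465138

0.074651


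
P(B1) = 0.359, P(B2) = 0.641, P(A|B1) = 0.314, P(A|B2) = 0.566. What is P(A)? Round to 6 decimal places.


P(A) = P(A|B1)*P(B1) + P(A|B2)*P(B2)
P(A|B1)*P(B1) = 0.314 * 0.359 = 0.112726
P(A|B2)*P(B2) = 0.566 * 0.641 = 0.362806
P(A) = 0.112726 + 0.362806 = 0.475532

0.475532


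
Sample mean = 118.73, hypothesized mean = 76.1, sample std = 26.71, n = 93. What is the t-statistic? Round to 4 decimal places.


t = (xbar - mu0) / (s/sqrt(n))
xbar - mu0 = 118.73 - 76.1 = 42.63
sqrt(93) ≈ 9.64365076
s/sqrt(n) = 26.71 / 9.64365076 ≈ 2.76969798
t = 42.63 / 2.76969798 ≈ 15.391570

15.3916


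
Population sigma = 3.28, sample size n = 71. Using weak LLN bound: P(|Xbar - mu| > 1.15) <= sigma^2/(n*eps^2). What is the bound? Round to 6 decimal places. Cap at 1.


bound = min(1, sigma^2/(n*eps^2))
sigma^2 = 3.28^2 = 10.7584
n*eps^2 = 71 * 1.15^2 = 71 * 1.3225 = 93.8975
sigma^2/(n*eps^2) = 10.7584 / 93.8975 ≈ 0.11457600

0.114576


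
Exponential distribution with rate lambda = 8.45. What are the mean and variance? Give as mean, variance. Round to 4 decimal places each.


mean = 1/lam, var = 1/lam^2
mean = 1 / 8.45 = 20/169 ≈ 0.118343
lam^2 = 8.45^2 = 71.4025
var = 1 / 71.4025 ≈ 0.014005

0.1183, 0.0140


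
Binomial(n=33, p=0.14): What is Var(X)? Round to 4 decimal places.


Var = n*p*(1-p) = 33 * 0.14 * 0.86 = 3.9732

3.9732


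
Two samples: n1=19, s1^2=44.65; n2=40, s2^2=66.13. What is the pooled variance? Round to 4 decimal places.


sp^2 = ((n1-1)*s1^2 + (n2-1)*s2^2)/(n1+n2-2)
(n1-1)*s1^2 = 18 * 44.65 = 803.7
(n2-1)*s2^2 = 39 * 66.13 = 2579.07
numerator = 803.7 + 2579.07 = 3382.77
n1+n2-2 = 57
sp^2 = 3382.77 / 57 = 112759/1900 ≈ 59.346842

59.3468


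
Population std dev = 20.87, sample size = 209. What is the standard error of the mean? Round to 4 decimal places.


SE = sigma / sqrt(n)
sqrt(209) ≈ 14.456832
SE = 20.87 / 14.456832 ≈ 1.443608

1.4436


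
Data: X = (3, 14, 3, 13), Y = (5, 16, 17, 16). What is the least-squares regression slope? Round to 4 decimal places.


b = sum((xi-xbar)(yi-ybar)) / sum((xi-xbar)^2)
n = 4, xbar = 33/4 = 8.25, ybar = 54/4 = 13.5
Sxy = sum((xi-xbar)(yi-ybar)) = 52.5
Sxx = sum((xi-xbar)^2) = 110.75
b = Sxy / Sxx = 210/443 ≈ 0.474041

0.4740


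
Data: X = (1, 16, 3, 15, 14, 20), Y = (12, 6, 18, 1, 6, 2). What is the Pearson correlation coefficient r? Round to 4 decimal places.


r = sum((xi-xbar)(yi-ybar)) / sqrt(sum((xi-xbar)^2) * sum((yi-ybar)^2))
n = 6, xbar = 69/6 = 11.5, ybar = 45/6 = 7.5
Sxy = sum((xi-xbar)(yi-ybar)) = -216.5
Sxx = sum((xi-xbar)^2) = 293.5
Syy = sum((yi-ybar)^2) = 207.5
sqrt(Sxx*Syy) ≈ 246.781786
r = Sxy / sqrt(Sxx*Syy) = -216.5 / 246.781786 ≈ -0.877293

-0.8773


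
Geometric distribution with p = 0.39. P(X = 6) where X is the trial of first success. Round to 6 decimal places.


P = (1-p)^(k-1) * p
(1-p)^(k-1) = 0.61^5 ≈ 0.08445963
P = 0.08445963 * 0.39 ≈ 0.03293926

0.032939


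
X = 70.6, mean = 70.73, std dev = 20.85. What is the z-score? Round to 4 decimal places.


z = (X - mu) / sigma
X - mu = 70.6 - 70.73 = -0.13
z = -0.13 / 20.85 = -13/2085 ≈ -0.006235

-0.0062


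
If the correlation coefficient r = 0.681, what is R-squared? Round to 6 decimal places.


R^2 = r^2 = (0.681)^2 = 0.463761

0.463761


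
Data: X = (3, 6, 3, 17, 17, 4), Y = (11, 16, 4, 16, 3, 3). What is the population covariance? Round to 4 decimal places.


Cov = (1/n)*sum((xi-xbar)(yi-ybar))
n = 6, xbar = 50/6 = 25/3 ≈ 8.333333, ybar = 53/6 ≈ 8.833333
sum((xi-xbar)(yi-ybar)) = 103/3 ≈ 34.333333
Cov = 34.333333 / 6 = 103/18 ≈ 5.722222

5.7222


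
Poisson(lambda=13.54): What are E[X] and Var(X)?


E[X] = Var(X) = lambda = 13.54

13.54, 13.54


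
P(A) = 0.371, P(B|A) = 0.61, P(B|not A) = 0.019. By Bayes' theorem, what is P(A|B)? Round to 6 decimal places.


P(A|B) = P(B|A)*P(A) / P(B), P(B) = P(B|A)*P(A) + P(B|not A)*P(not A)
P(B|A)*P(A) = 0.61 * 0.371 = 0.22631
P(B|not A)*P(not A) = 0.019 * 0.629 = 0.011951
P(B) = 0.22631 + 0.011951 = 0.238261
P(A|B) = 0.22631 / 0.238261 ≈ 0.94984072

0.949841


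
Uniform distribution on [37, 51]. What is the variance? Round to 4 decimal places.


Var = (b-a)^2 / 12
(b-a)^2 = (51 - 37)^2 = 196
Var = 196/12 ≈ 16.333333

16.3333


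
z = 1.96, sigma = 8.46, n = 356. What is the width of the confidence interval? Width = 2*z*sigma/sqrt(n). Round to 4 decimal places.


width = 2*z*sigma/sqrt(n)
2*z*sigma = 2 * 1.96 * 8.46 = 33.1632
sqrt(356) ≈ 18.867962
width = 33.1632 / 18.867962 ≈ 1.757646

1.7576


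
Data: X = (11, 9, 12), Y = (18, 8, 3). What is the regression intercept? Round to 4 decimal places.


a = ybar - b*xbar, where b = sum((xi-xbar)(yi-ybar)) / sum((xi-xbar)^2)
n = 3, xbar = 32/3 ≈ 10.666667, ybar = 29/3 ≈ 9.666667
Sxy = sum((xi-xbar)(yi-ybar)) = -10/3 ≈ -3.333333
Sxx = sum((xi-xbar)^2) = 14/3 ≈ 4.666667
b = Sxy / Sxx = -5/7 ≈ -0.714286
a = 9.666667 - (-0.714286) * 10.666667 = 121/7 ≈ 17.285714

17.2857


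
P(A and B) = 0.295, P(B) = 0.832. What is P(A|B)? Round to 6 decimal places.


P(A|B) = P(A and B) / P(B) = 0.295 / 0.832 = 295/832 ≈ 0.35456731

0.354567


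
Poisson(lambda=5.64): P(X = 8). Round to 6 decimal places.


P = e^(-lam) * lam^k / k!
e^(-5.64) ≈ 0.003552868
lam^k = 5.64^8 ≈ 1023841.742277
k! = 8! = 40320
P = 0.003552868 * 1023841.742277 / 40320 ≈ 0.090218

0.090218


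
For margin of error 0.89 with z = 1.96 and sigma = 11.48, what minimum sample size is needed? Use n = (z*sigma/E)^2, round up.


z*sigma/E = 1.96 * 11.48 / 0.89 = 56252/2225 ≈ 25.281798
(z*sigma/E)^2 ≈ 639.169298
round up: n = 640

640


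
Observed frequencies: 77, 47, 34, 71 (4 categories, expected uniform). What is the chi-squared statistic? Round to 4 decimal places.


chi2 = sum((O-E)^2/E), E = total/4
total = 229, E = 229/4 = 57.25
(77 - 57.25)^2 / 57.25 = 390.0625 / 57.25 = 6241/916 ≈ 6.813319
(47 - 57.25)^2 / 57.25 = 105.0625 / 57.25 = 1681/916 ≈ 1.835153
(34 - 57.25)^2 / 57.25 = 540.5625 / 57.25 = 8649/916 ≈ 9.442140
(71 - 57.25)^2 / 57.25 = 189.0625 / 57.25 = 3025/916 ≈ 3.302402
chi2 = 4899/229 ≈ 21.393013

21.3930


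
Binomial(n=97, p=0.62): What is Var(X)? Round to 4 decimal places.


Var = n*p*(1-p) = 97 * 0.62 * 0.38 = 22.8532

22.8532


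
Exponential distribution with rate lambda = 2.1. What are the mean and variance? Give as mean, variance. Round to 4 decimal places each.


mean = 1/lam, var = 1/lam^2
mean = 1 / 2.1 = 10/21 ≈ 0.476190
lam^2 = 2.1^2 = 4.41
var = 1 / 4.41 = 100/441 ≈ 0.226757

0.4762, 0.2268


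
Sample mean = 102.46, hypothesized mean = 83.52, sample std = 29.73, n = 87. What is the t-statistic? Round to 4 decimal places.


t = (xbar - mu0) / (s/sqrt(n))
xbar - mu0 = 102.46 - 83.52 = 18.94
sqrt(87) ≈ 9.32737905
s/sqrt(n) = 29.73 / 9.32737905 ≈ 3.18739057
t = 18.94 / 3.18739057 ≈ 5.942165

5.9422


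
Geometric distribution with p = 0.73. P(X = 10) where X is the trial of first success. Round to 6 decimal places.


P = (1-p)^(k-1) * p
(1-p)^(k-1) = 0.27^9 ≈ 0.000007625597
P = 0.000007625597 * 0.73 ≈ 0.000005566686

0.000006


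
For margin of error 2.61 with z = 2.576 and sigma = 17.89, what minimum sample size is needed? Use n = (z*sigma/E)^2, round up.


z*sigma/E = 2.576 * 17.89 / 2.61 ≈ 17.656950
(z*sigma/E)^2 ≈ 311.767890
round up: n = 312

312


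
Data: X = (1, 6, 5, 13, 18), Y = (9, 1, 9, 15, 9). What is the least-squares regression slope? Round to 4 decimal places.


b = sum((xi-xbar)(yi-ybar)) / sum((xi-xbar)^2)
n = 5, xbar = 43/5 = 8.6, ybar = 43/5 = 8.6
Sxy = sum((xi-xbar)(yi-ybar)) = 47.2
Sxx = sum((xi-xbar)^2) = 185.2
b = Sxy / Sxx = 118/463 ≈ 0.254860

0.2549
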